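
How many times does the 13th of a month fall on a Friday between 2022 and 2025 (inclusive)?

Friday-the-13ths by year:
2022: May
2023: Jan, Oct
2024: Sep, Dec
2025: Jun

6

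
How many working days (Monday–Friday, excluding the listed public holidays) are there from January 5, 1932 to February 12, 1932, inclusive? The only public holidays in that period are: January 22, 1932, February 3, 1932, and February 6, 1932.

27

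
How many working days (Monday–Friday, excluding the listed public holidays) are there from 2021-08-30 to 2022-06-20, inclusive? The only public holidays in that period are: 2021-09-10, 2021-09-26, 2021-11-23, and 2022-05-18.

208

2021-08-30 is a Monday.
From 2021-08-30 to 2022-06-20 is 295 days inclusive.
295 = 7 × 42 + 1, so there are 42 full weeks plus 1 extra day.
Each full week contributes 5 weekdays (Mon–Fri): 42 × 5 = 210.
The 1 extra day is Mon — 1 of them qualifies.
Total: 210 + 1 = 211.
Holidays: 2021-09-10 (Fri); 2021-09-26 (Sun); 2021-11-23 (Tue); 2022-05-18 (Wed).
3 of the 4 holidays fall on weekdays; the rest are weekends and were already excluded.
Business days: 211 − 3 = 208.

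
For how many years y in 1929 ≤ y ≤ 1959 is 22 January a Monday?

4

Day of week of January 22 in each year:
1929: Tue, 1930: Wed, 1931: Thu, 1932: Fri, 1933: Sun, 1934: Mon ✓, 1935: Tue, 1936: Wed, 1937: Fri, 1938: Sat, 1939: Sun, 1940: Mon ✓, 1941: Wed, 1942: Thu, 1943: Fri, 1944: Sat, 1945: Mon ✓, 1946: Tue, 1947: Wed, 1948: Thu, 1949: Sat, 1950: Sun, 1951: Mon ✓, 1952: Tue, 1953: Thu, 1954: Fri, 1955: Sat, 1956: Sun, 1957: Tue, 1958: Wed, 1959: Thu
Mondays: 1934, 1940, 1945, 1951.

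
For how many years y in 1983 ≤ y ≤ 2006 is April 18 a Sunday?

3

Day of week of April 18 in each year:
1983: Mon, 1984: Wed, 1985: Thu, 1986: Fri, 1987: Sat, 1988: Mon, 1989: Tue, 1990: Wed, 1991: Thu, 1992: Sat, 1993: Sun ✓, 1994: Mon, 1995: Tue, 1996: Thu, 1997: Fri, 1998: Sat, 1999: Sun ✓, 2000: Tue, 2001: Wed, 2002: Thu, 2003: Fri, 2004: Sun ✓, 2005: Mon, 2006: Tue
Sundays: 1993, 1999, 2004.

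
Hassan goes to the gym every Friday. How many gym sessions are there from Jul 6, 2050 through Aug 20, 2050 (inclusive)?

7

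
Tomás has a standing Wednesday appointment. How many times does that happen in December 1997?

5

Dec 1, 1997 is a Monday.
That's 31 days from start to end, counting both.
31 = 7 × 4 + 3, so there are 4 full weeks plus 3 extra days.
Each full week contributes one Wednesday: 4 so far.
The 3 extra days are Mon, Tue, Wed — 1 of them qualifies.
Total: 4 + 1 = 5.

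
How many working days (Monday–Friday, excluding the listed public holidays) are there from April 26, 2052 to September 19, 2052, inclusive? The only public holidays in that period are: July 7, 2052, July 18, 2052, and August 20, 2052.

April 26, 2052 is a Friday.
That's 147 days from start to end, counting both.
147 = 7 × 21, so the span is exactly 21 full weeks.
Each full week contributes 5 weekdays (Mon–Fri): 21 × 5 = 105.
Holidays: July 7, 2052 (Sun); July 18, 2052 (Thu); August 20, 2052 (Tue).
2 of the 3 holidays fall on weekdays; the rest are weekends and were already excluded.
Business days: 105 − 2 = 103.

103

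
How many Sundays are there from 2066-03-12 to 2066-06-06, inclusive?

13 Sundays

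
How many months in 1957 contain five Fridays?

4

A month has five Fridays exactly when Friday falls within its first (length − 28) days.
Jan: 31 days, starts Tue → 5 of Tue, Wed, Thu
Feb: 28 days, starts Fri → 5 of (none)
Mar: 31 days, starts Fri → 5 of Fri, Sat, Sun ✓
Apr: 30 days, starts Mon → 5 of Mon, Tue
May: 31 days, starts Wed → 5 of Wed, Thu, Fri ✓
Jun: 30 days, starts Sat → 5 of Sat, Sun
Jul: 31 days, starts Mon → 5 of Mon, Tue, Wed
Aug: 31 days, starts Thu → 5 of Thu, Fri, Sat ✓
Sep: 30 days, starts Sun → 5 of Sun, Mon
Oct: 31 days, starts Tue → 5 of Tue, Wed, Thu
Nov: 30 days, starts Fri → 5 of Fri, Sat ✓
Dec: 31 days, starts Sun → 5 of Sun, Mon, Tue
Months with five Fridays: Mar, May, Aug, Nov.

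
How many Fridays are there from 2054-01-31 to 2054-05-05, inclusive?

2054-01-31 is a Saturday.
That's 95 days from start to end, counting both.
95 = 7 × 13 + 4, so there are 13 full weeks plus 4 extra days.
Each full week contributes one Friday: 13 so far.
The 4 extra days are Saturday, Sunday, Monday, Tuesday — none qualify.
Total: 13 + 0 = 13.

13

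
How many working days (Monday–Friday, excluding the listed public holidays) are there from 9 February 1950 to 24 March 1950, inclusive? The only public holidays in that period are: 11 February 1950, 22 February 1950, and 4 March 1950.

31

9 February 1950 is a Thursday.
The range spans 44 days (inclusive of both endpoints).
44 = 7 × 6 + 2, so there are 6 full weeks plus 2 extra days.
Each full week contributes 5 weekdays (Mon–Fri): 6 × 5 = 30.
The 2 extra days are Thu, Fri — 2 of them qualify.
Total: 30 + 2 = 32.
Holidays: 11 February 1950 (Sat); 22 February 1950 (Wed); 4 March 1950 (Sat).
1 of the 3 holidays fall on weekdays; the rest are weekends and were already excluded.
Business days: 32 − 1 = 31.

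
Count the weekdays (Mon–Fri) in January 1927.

January 1, 1927 is a Saturday.
From January 1, 1927 to January 31, 1927 is 31 days inclusive.
31 = 7 × 4 + 3, so there are 4 full weeks plus 3 extra days.
Each full week contributes 5 weekdays (Mon–Fri): 4 × 5 = 20.
The 3 extra days are Sat, Sun, Mon — 1 of them qualifies.
Total: 20 + 1 = 21.

21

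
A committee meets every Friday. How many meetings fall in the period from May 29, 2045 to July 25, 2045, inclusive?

May 29, 2045 is a Monday.
The range spans 58 days (inclusive of both endpoints).
58 = 7 × 8 + 2, so there are 8 full weeks plus 2 extra days.
Each full week contributes one Friday: 8 so far.
The 2 extra days are Monday, Tuesday — none qualify.
Total: 8 + 0 = 8.

8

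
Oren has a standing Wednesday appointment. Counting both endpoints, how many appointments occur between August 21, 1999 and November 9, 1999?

11 Wednesdays

August 21, 1999 is a Saturday.
That's 81 days from start to end, counting both.
81 = 7 × 11 + 4, so there are 11 full weeks plus 4 extra days.
Each full week contributes one Wednesday: 11 so far.
The 4 extra days are Saturday, Sunday, Monday, Tuesday — none qualify.
Total: 11 + 0 = 11.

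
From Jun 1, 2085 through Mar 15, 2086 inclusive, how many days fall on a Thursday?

Jun 1, 2085 is a Friday.
That's 288 days from start to end, counting both.
288 = 7 × 41 + 1, so there are 41 full weeks plus 1 extra day.
Each full week contributes one Thursday: 41 so far.
The 1 extra day is Fri — none qualify.
Total: 41 + 0 = 41.

41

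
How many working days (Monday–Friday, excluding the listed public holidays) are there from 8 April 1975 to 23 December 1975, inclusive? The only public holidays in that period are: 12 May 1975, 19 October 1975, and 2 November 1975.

185

8 April 1975 is a Tuesday.
That's 260 days from start to end, counting both.
260 = 7 × 37 + 1, so there are 37 full weeks plus 1 extra day.
Each full week contributes 5 weekdays (Mon–Fri): 37 × 5 = 185.
The 1 extra day is Tuesday — 1 of them qualifies.
Total: 185 + 1 = 186.
Holidays: 12 May 1975 (Mon); 19 October 1975 (Sun); 2 November 1975 (Sun).
1 of the 3 holidays fall on weekdays; the rest are weekends and were already excluded.
Business days: 186 − 1 = 185.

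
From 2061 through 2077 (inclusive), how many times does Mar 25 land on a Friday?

Day of week of March 25 in each year:
2061: Fri ✓, 2062: Sat, 2063: Sun, 2064: Tue, 2065: Wed, 2066: Thu, 2067: Fri ✓, 2068: Sun, 2069: Mon, 2070: Tue, 2071: Wed, 2072: Fri ✓, 2073: Sat, 2074: Sun, 2075: Mon, 2076: Wed, 2077: Thu
Fridays: 2061, 2067, 2072.

3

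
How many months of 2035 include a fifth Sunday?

4

A month has five Sundays exactly when Sunday falls within its first (length − 28) days.
Jan: 31 days, starts Mon → 5 of Mon, Tue, Wed
Feb: 28 days, starts Thu → 5 of (none)
Mar: 31 days, starts Thu → 5 of Thu, Fri, Sat
Apr: 30 days, starts Sun → 5 of Sun, Mon ✓
May: 31 days, starts Tue → 5 of Tue, Wed, Thu
Jun: 30 days, starts Fri → 5 of Fri, Sat
Jul: 31 days, starts Sun → 5 of Sun, Mon, Tue ✓
Aug: 31 days, starts Wed → 5 of Wed, Thu, Fri
Sep: 30 days, starts Sat → 5 of Sat, Sun ✓
Oct: 31 days, starts Mon → 5 of Mon, Tue, Wed
Nov: 30 days, starts Thu → 5 of Thu, Fri
Dec: 31 days, starts Sat → 5 of Sat, Sun, Mon ✓
Months with five Sundays: Apr, Jul, Sep, Dec.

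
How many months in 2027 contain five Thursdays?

A month has five Thursdays exactly when Thursday falls within its first (length − 28) days.
Jan: 31 days, starts Fri → 5 of Fri, Sat, Sun
Feb: 28 days, starts Mon → 5 of (none)
Mar: 31 days, starts Mon → 5 of Mon, Tue, Wed
Apr: 30 days, starts Thu → 5 of Thu, Fri ✓
May: 31 days, starts Sat → 5 of Sat, Sun, Mon
Jun: 30 days, starts Tue → 5 of Tue, Wed
Jul: 31 days, starts Thu → 5 of Thu, Fri, Sat ✓
Aug: 31 days, starts Sun → 5 of Sun, Mon, Tue
Sep: 30 days, starts Wed → 5 of Wed, Thu ✓
Oct: 31 days, starts Fri → 5 of Fri, Sat, Sun
Nov: 30 days, starts Mon → 5 of Mon, Tue
Dec: 31 days, starts Wed → 5 of Wed, Thu, Fri ✓
Months with five Thursdays: Apr, Jul, Sep, Dec.

4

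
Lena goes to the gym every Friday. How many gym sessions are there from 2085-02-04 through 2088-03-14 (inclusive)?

2085-02-04 is a Sunday.
The range spans 1135 days (inclusive of both endpoints).
1135 = 7 × 162 + 1, so there are 162 full weeks plus 1 extra day.
Each full week contributes one Friday: 162 so far.
The 1 extra day is Sun — none qualify.
Total: 162 + 0 = 162.

162 Fridays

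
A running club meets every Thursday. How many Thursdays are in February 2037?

February 1, 2037 is a Sunday.
That's 28 days from start to end, counting both.
28 = 7 × 4, so the span is exactly 4 full weeks.
Each full week contributes one Thursday: 4 so far.

4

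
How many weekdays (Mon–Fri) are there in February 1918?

20 weekdays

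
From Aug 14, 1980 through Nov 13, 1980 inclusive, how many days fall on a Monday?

13

Aug 14, 1980 is a Thursday.
From Aug 14, 1980 to Nov 13, 1980 is 92 days inclusive.
92 = 7 × 13 + 1, so there are 13 full weeks plus 1 extra day.
Each full week contributes one Monday: 13 so far.
The 1 extra day is Thu — none qualify.
Total: 13 + 0 = 13.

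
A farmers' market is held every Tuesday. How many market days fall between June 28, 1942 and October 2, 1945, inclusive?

171 Tuesdays

June 28, 1942 is a Sunday.
The range spans 1193 days (inclusive of both endpoints).
1193 = 7 × 170 + 3, so there are 170 full weeks plus 3 extra days.
Each full week contributes one Tuesday: 170 so far.
The 3 extra days are Sun, Mon, Tue — 1 of them qualifies.
Total: 170 + 1 = 171.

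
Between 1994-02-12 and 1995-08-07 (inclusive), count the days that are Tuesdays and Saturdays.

1994-02-12 is a Saturday.
The range spans 542 days (inclusive of both endpoints).
542 = 7 × 77 + 3, so there are 77 full weeks plus 3 extra days.
Each full week contributes 2 days from the set (Tue, Sat): 77 × 2 = 154.
The 3 extra days are Saturday, Sunday, Monday — 1 of them qualifies.
Total: 154 + 1 = 155.

155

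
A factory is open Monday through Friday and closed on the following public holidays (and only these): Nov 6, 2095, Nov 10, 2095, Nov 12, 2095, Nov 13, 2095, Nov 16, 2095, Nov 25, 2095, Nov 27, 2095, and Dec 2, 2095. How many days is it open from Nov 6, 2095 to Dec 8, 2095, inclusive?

20

Nov 6, 2095 is a Sunday.
That's 33 days from start to end, counting both.
33 = 7 × 4 + 5, so there are 4 full weeks plus 5 extra days.
Each full week contributes 5 weekdays (Mon–Fri): 4 × 5 = 20.
The 5 extra days are Sun, Mon, Tue, Wed, Thu — 4 of them qualify.
Total: 20 + 4 = 24.
Holidays: Nov 6, 2095 (Sun); Nov 10, 2095 (Thu); Nov 12, 2095 (Sat); Nov 13, 2095 (Sun); Nov 16, 2095 (Wed); Nov 25, 2095 (Fri); Nov 27, 2095 (Sun); Dec 2, 2095 (Fri).
4 of the 8 holidays fall on weekdays; the rest are weekends and were already excluded.
Business days: 24 − 4 = 20.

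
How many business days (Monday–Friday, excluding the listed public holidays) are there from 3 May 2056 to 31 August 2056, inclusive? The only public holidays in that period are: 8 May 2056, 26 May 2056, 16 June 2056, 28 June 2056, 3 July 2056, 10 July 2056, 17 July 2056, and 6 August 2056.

80 business days

3 May 2056 is a Wednesday.
That's 121 days from start to end, counting both.
121 = 7 × 17 + 2, so there are 17 full weeks plus 2 extra days.
Each full week contributes 5 weekdays (Mon–Fri): 17 × 5 = 85.
The 2 extra days are Wed, Thu — 2 of them qualify.
Total: 85 + 2 = 87.
Holidays: 8 May 2056 (Mon); 26 May 2056 (Fri); 16 June 2056 (Fri); 28 June 2056 (Wed); 3 July 2056 (Mon); 10 July 2056 (Mon); 17 July 2056 (Mon); 6 August 2056 (Sun).
7 of the 8 holidays fall on weekdays; the rest are weekends and were already excluded.
Business days: 87 − 7 = 80.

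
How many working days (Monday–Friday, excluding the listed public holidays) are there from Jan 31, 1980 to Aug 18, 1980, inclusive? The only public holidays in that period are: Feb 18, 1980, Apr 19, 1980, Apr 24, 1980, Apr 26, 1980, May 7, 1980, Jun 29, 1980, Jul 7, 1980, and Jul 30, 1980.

138

Jan 31, 1980 is a Thursday.
The range spans 201 days (inclusive of both endpoints).
201 = 7 × 28 + 5, so there are 28 full weeks plus 5 extra days.
Each full week contributes 5 weekdays (Mon–Fri): 28 × 5 = 140.
The 5 extra days are Thu, Fri, Sat, Sun, Mon — 3 of them qualify.
Total: 140 + 3 = 143.
Holidays: Feb 18, 1980 (Mon); Apr 19, 1980 (Sat); Apr 24, 1980 (Thu); Apr 26, 1980 (Sat); May 7, 1980 (Wed); Jun 29, 1980 (Sun); Jul 7, 1980 (Mon); Jul 30, 1980 (Wed).
5 of the 8 holidays fall on weekdays; the rest are weekends and were already excluded.
Business days: 143 − 5 = 138.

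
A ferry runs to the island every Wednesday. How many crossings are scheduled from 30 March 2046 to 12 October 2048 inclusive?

132

30 March 2046 is a Friday.
From 30 March 2046 to 12 October 2048 is 928 days inclusive.
928 = 7 × 132 + 4, so there are 132 full weeks plus 4 extra days.
Each full week contributes one Wednesday: 132 so far.
The 4 extra days are Fri, Sat, Sun, Mon — none qualify.
Total: 132 + 0 = 132.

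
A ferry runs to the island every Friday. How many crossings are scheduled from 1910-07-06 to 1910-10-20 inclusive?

15

1910-07-06 is a Wednesday.
From 1910-07-06 to 1910-10-20 is 107 days inclusive.
107 = 7 × 15 + 2, so there are 15 full weeks plus 2 extra days.
Each full week contributes one Friday: 15 so far.
The 2 extra days are Wed, Thu — none qualify.
Total: 15 + 0 = 15.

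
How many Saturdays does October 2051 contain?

4

Oct 1, 2051 is a Sunday.
That's 31 days from start to end, counting both.
31 = 7 × 4 + 3, so there are 4 full weeks plus 3 extra days.
Each full week contributes one Saturday: 4 so far.
The 3 extra days are Sunday, Monday, Tuesday — none qualify.
Total: 4 + 0 = 4.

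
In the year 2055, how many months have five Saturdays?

A month has five Saturdays exactly when Saturday falls within its first (length − 28) days.
Jan: 31 days, starts Fri → 5 of Fri, Sat, Sun ✓
Feb: 28 days, starts Mon → 5 of (none)
Mar: 31 days, starts Mon → 5 of Mon, Tue, Wed
Apr: 30 days, starts Thu → 5 of Thu, Fri
May: 31 days, starts Sat → 5 of Sat, Sun, Mon ✓
Jun: 30 days, starts Tue → 5 of Tue, Wed
Jul: 31 days, starts Thu → 5 of Thu, Fri, Sat ✓
Aug: 31 days, starts Sun → 5 of Sun, Mon, Tue
Sep: 30 days, starts Wed → 5 of Wed, Thu
Oct: 31 days, starts Fri → 5 of Fri, Sat, Sun ✓
Nov: 30 days, starts Mon → 5 of Mon, Tue
Dec: 31 days, starts Wed → 5 of Wed, Thu, Fri
Months with five Saturdays: Jan, May, Jul, Oct.

4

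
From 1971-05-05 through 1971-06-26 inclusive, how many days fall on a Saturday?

8

1971-05-05 is a Wednesday.
The range spans 53 days (inclusive of both endpoints).
53 = 7 × 7 + 4, so there are 7 full weeks plus 4 extra days.
Each full week contributes one Saturday: 7 so far.
The 4 extra days are Wednesday, Thursday, Friday, Saturday — 1 of them qualifies.
Total: 7 + 1 = 8.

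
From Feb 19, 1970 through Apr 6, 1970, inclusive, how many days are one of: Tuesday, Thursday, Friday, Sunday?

Feb 19, 1970 is a Thursday.
From Feb 19, 1970 to Apr 6, 1970 is 47 days inclusive.
47 = 7 × 6 + 5, so there are 6 full weeks plus 5 extra days.
Each full week contributes 4 days from the set (Tue, Thu, Fri, Sun): 6 × 4 = 24.
The 5 extra days are Thursday, Friday, Saturday, Sunday, Monday — 3 of them qualify.
Total: 24 + 3 = 27.

27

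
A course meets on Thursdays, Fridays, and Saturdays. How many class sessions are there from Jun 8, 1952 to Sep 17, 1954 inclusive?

Jun 8, 1952 is a Sunday.
The range spans 832 days (inclusive of both endpoints).
832 = 7 × 118 + 6, so there are 118 full weeks plus 6 extra days.
Each full week contributes 3 days from the set (Thu, Fri, Sat): 118 × 3 = 354.
The 6 extra days are Sun, Mon, Tue, Wed, Thu, Fri — 2 of them qualify.
Total: 354 + 2 = 356.

356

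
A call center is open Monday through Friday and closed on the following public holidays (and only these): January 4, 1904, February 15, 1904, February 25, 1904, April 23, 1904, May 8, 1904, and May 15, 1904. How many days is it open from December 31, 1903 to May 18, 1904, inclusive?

97 business days

December 31, 1903 is a Thursday.
The range spans 140 days (inclusive of both endpoints).
140 = 7 × 20, so the span is exactly 20 full weeks.
Each full week contributes 5 weekdays (Mon–Fri): 20 × 5 = 100.
Holidays: January 4, 1904 (Mon); February 15, 1904 (Mon); February 25, 1904 (Thu); April 23, 1904 (Sat); May 8, 1904 (Sun); May 15, 1904 (Sun).
3 of the 6 holidays fall on weekdays; the rest are weekends and were already excluded.
Business days: 100 − 3 = 97.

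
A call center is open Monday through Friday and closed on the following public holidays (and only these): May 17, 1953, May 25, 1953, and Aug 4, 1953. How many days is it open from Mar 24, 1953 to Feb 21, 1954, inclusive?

Mar 24, 1953 is a Tuesday.
From Mar 24, 1953 to Feb 21, 1954 is 335 days inclusive.
335 = 7 × 47 + 6, so there are 47 full weeks plus 6 extra days.
Each full week contributes 5 weekdays (Mon–Fri): 47 × 5 = 235.
The 6 extra days are Tue, Wed, Thu, Fri, Sat, Sun — 4 of them qualify.
Total: 235 + 4 = 239.
Holidays: May 17, 1953 (Sun); May 25, 1953 (Mon); Aug 4, 1953 (Tue).
2 of the 3 holidays fall on weekdays; the rest are weekends and were already excluded.
Business days: 239 − 2 = 237.

237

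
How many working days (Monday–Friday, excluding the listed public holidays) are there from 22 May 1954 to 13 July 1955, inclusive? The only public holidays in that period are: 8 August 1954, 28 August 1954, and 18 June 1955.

298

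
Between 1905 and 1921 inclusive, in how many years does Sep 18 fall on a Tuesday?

Day of week of September 18 in each year:
1905: Mon, 1906: Tue ✓, 1907: Wed, 1908: Fri, 1909: Sat, 1910: Sun, 1911: Mon, 1912: Wed, 1913: Thu, 1914: Fri, 1915: Sat, 1916: Mon, 1917: Tue ✓, 1918: Wed, 1919: Thu, 1920: Sat, 1921: Sun
Tuesdays: 1906, 1917.

2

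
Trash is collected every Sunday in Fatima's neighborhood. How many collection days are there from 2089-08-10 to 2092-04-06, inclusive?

2089-08-10 is a Wednesday.
The range spans 971 days (inclusive of both endpoints).
971 = 7 × 138 + 5, so there are 138 full weeks plus 5 extra days.
Each full week contributes one Sunday: 138 so far.
The 5 extra days are Wed, Thu, Fri, Sat, Sun — 1 of them qualifies.
Total: 138 + 1 = 139.

139 Sundays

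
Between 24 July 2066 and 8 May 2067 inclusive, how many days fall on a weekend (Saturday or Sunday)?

84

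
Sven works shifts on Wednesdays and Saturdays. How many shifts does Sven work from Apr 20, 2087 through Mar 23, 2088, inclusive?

96

Apr 20, 2087 is a Sunday.
From Apr 20, 2087 to Mar 23, 2088 is 339 days inclusive.
339 = 7 × 48 + 3, so there are 48 full weeks plus 3 extra days.
Each full week contributes 2 days from the set (Wed, Sat): 48 × 2 = 96.
The 3 extra days are Sunday, Monday, Tuesday — none qualify.
Total: 96 + 0 = 96.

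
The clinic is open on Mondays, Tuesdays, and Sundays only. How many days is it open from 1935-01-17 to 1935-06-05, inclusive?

1935-01-17 is a Thursday.
That's 140 days from start to end, counting both.
140 = 7 × 20, so the span is exactly 20 full weeks.
Each full week contributes 3 days from the set (Mon, Tue, Sun): 20 × 3 = 60.
Total: 60.

60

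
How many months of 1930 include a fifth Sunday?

4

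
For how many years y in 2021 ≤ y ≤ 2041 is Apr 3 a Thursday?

3

Day of week of April 3 in each year:
2021: Sat, 2022: Sun, 2023: Mon, 2024: Wed, 2025: Thu ✓, 2026: Fri, 2027: Sat, 2028: Mon, 2029: Tue, 2030: Wed, 2031: Thu ✓, 2032: Sat, 2033: Sun, 2034: Mon, 2035: Tue, 2036: Thu ✓, 2037: Fri, 2038: Sat, 2039: Sun, 2040: Tue, 2041: Wed
Thursdays: 2025, 2031, 2036.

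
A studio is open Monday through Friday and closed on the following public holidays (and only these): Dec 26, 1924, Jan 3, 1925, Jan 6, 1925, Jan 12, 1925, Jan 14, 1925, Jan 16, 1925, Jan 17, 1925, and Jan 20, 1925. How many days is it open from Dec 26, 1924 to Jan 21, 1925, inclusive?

Dec 26, 1924 is a Friday.
From Dec 26, 1924 to Jan 21, 1925 is 27 days inclusive.
27 = 7 × 3 + 6, so there are 3 full weeks plus 6 extra days.
Each full week contributes 5 weekdays (Mon–Fri): 3 × 5 = 15.
The 6 extra days are Friday, Saturday, Sunday, Monday, Tuesday, Wednesday — 4 of them qualify.
Total: 15 + 4 = 19.
Holidays: Dec 26, 1924 (Fri); Jan 3, 1925 (Sat); Jan 6, 1925 (Tue); Jan 12, 1925 (Mon); Jan 14, 1925 (Wed); Jan 16, 1925 (Fri); Jan 17, 1925 (Sat); Jan 20, 1925 (Tue).
6 of the 8 holidays fall on weekdays; the rest are weekends and were already excluded.
Business days: 19 − 6 = 13.

13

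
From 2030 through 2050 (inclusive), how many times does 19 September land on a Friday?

Day of week of September 19 in each year:
2030: Thu, 2031: Fri ✓, 2032: Sun, 2033: Mon, 2034: Tue, 2035: Wed, 2036: Fri ✓, 2037: Sat, 2038: Sun, 2039: Mon, 2040: Wed, 2041: Thu, 2042: Fri ✓, 2043: Sat, 2044: Mon, 2045: Tue, 2046: Wed, 2047: Thu, 2048: Sat, 2049: Sun, 2050: Mon
Fridays: 2031, 2036, 2042.

3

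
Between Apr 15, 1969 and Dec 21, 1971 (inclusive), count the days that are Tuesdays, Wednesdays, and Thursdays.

421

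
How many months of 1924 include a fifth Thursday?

4

A month has five Thursdays exactly when Thursday falls within its first (length − 28) days.
Jan: 31 days, starts Tue → 5 of Tue, Wed, Thu ✓
Feb: 29 days, starts Fri → 5 of Fri
Mar: 31 days, starts Sat → 5 of Sat, Sun, Mon
Apr: 30 days, starts Tue → 5 of Tue, Wed
May: 31 days, starts Thu → 5 of Thu, Fri, Sat ✓
Jun: 30 days, starts Sun → 5 of Sun, Mon
Jul: 31 days, starts Tue → 5 of Tue, Wed, Thu ✓
Aug: 31 days, starts Fri → 5 of Fri, Sat, Sun
Sep: 30 days, starts Mon → 5 of Mon, Tue
Oct: 31 days, starts Wed → 5 of Wed, Thu, Fri ✓
Nov: 30 days, starts Sat → 5 of Sat, Sun
Dec: 31 days, starts Mon → 5 of Mon, Tue, Wed
Months with five Thursdays: Jan, May, Jul, Oct.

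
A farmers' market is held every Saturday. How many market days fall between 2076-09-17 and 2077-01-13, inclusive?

2076-09-17 is a Thursday.
That's 119 days from start to end, counting both.
119 = 7 × 17, so the span is exactly 17 full weeks.
Each full week contributes one Saturday: 17 so far.

17 Saturdays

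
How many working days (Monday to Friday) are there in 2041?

261

January 1, 2041 is a Tuesday.
That's 365 days from start to end, counting both.
365 = 7 × 52 + 1, so there are 52 full weeks plus 1 extra day.
Each full week contributes 5 weekdays (Mon–Fri): 52 × 5 = 260.
The 1 extra day is Tue — 1 of them qualifies.
Total: 260 + 1 = 261.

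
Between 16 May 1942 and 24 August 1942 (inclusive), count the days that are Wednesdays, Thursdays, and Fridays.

16 May 1942 is a Saturday.
That's 101 days from start to end, counting both.
101 = 7 × 14 + 3, so there are 14 full weeks plus 3 extra days.
Each full week contributes 3 days from the set (Wed, Thu, Fri): 14 × 3 = 42.
The 3 extra days are Sat, Sun, Mon — none qualify.
Total: 42 + 0 = 42.

42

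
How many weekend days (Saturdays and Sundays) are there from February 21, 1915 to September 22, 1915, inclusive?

February 21, 1915 is a Sunday.
From February 21, 1915 to September 22, 1915 is 214 days inclusive.
214 = 7 × 30 + 4, so there are 30 full weeks plus 4 extra days.
Each full week contributes 2 weekend days (Sat, Sun): 30 × 2 = 60.
The 4 extra days are Sun, Mon, Tue, Wed — 1 of them qualifies.
Total: 60 + 1 = 61.

61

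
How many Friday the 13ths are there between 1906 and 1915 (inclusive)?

17

Friday-the-13ths by year:
1906: Apr, Jul
1907: Sep, Dec
1908: Mar, Nov
1909: Aug
1910: May
1911: Jan, Oct
1912: Sep, Dec
1913: Jun
1914: Feb, Mar, Nov
1915: Aug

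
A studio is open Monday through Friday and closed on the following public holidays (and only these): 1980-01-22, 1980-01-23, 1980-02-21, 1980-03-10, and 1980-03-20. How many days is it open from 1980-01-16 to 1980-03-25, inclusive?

1980-01-16 is a Wednesday.
From 1980-01-16 to 1980-03-25 is 70 days inclusive.
70 = 7 × 10, so the span is exactly 10 full weeks.
Each full week contributes 5 weekdays (Mon–Fri): 10 × 5 = 50.
Holidays: 1980-01-22 (Tue); 1980-01-23 (Wed); 1980-02-21 (Thu); 1980-03-10 (Mon); 1980-03-20 (Thu).
All 5 holidays fall on weekdays, so subtract 5.
Business days: 50 − 5 = 45.

45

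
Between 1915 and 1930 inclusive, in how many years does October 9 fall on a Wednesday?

2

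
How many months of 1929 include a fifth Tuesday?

A month has five Tuesdays exactly when Tuesday falls within its first (length − 28) days.
Jan: 31 days, starts Tue → 5 of Tue, Wed, Thu ✓
Feb: 28 days, starts Fri → 5 of (none)
Mar: 31 days, starts Fri → 5 of Fri, Sat, Sun
Apr: 30 days, starts Mon → 5 of Mon, Tue ✓
May: 31 days, starts Wed → 5 of Wed, Thu, Fri
Jun: 30 days, starts Sat → 5 of Sat, Sun
Jul: 31 days, starts Mon → 5 of Mon, Tue, Wed ✓
Aug: 31 days, starts Thu → 5 of Thu, Fri, Sat
Sep: 30 days, starts Sun → 5 of Sun, Mon
Oct: 31 days, starts Tue → 5 of Tue, Wed, Thu ✓
Nov: 30 days, starts Fri → 5 of Fri, Sat
Dec: 31 days, starts Sun → 5 of Sun, Mon, Tue ✓
Months with five Tuesdays: Jan, Apr, Jul, Oct, Dec.

5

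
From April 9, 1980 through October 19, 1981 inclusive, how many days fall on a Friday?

April 9, 1980 is a Wednesday.
The range spans 559 days (inclusive of both endpoints).
559 = 7 × 79 + 6, so there are 79 full weeks plus 6 extra days.
Each full week contributes one Friday: 79 so far.
The 6 extra days are Wed, Thu, Fri, Sat, Sun, Mon — 1 of them qualifies.
Total: 79 + 1 = 80.

80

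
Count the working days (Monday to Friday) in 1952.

262 weekdays

Jan 1, 1952 is a Tuesday.
From Jan 1, 1952 to Dec 31, 1952 is 366 days inclusive.
366 = 7 × 52 + 2, so there are 52 full weeks plus 2 extra days.
Each full week contributes 5 weekdays (Mon–Fri): 52 × 5 = 260.
The 2 extra days are Tue, Wed — 2 of them qualify.
Total: 260 + 2 = 262.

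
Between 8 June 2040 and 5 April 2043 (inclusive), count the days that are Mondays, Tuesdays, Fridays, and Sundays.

590

8 June 2040 is a Friday.
The range spans 1032 days (inclusive of both endpoints).
1032 = 7 × 147 + 3, so there are 147 full weeks plus 3 extra days.
Each full week contributes 4 days from the set (Mon, Tue, Fri, Sun): 147 × 4 = 588.
The 3 extra days are Friday, Saturday, Sunday — 2 of them qualify.
Total: 588 + 2 = 590.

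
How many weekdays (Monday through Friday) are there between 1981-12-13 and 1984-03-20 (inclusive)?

1981-12-13 is a Sunday.
The range spans 829 days (inclusive of both endpoints).
829 = 7 × 118 + 3, so there are 118 full weeks plus 3 extra days.
Each full week contributes 5 weekdays (Mon–Fri): 118 × 5 = 590.
The 3 extra days are Sunday, Monday, Tuesday — 2 of them qualify.
Total: 590 + 2 = 592.

592 weekdays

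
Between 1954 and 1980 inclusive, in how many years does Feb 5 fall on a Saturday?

Day of week of February 5 in each year:
1954: Fri, 1955: Sat ✓, 1956: Sun, 1957: Tue, 1958: Wed, 1959: Thu, 1960: Fri, 1961: Sun, 1962: Mon, 1963: Tue, 1964: Wed, 1965: Fri, 1966: Sat ✓, 1967: Sun, 1968: Mon, 1969: Wed, 1970: Thu, 1971: Fri, 1972: Sat ✓, 1973: Mon, 1974: Tue, 1975: Wed, 1976: Thu, 1977: Sat ✓, 1978: Sun, 1979: Mon, 1980: Tue
Saturdays: 1955, 1966, 1972, 1977.

4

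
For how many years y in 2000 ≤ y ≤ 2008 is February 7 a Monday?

2

Day of week of February 7 in each year:
2000: Mon ✓, 2001: Wed, 2002: Thu, 2003: Fri, 2004: Sat, 2005: Mon ✓, 2006: Tue, 2007: Wed, 2008: Thu
Mondays: 2000, 2005.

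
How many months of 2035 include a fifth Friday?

4

A month has five Fridays exactly when Friday falls within its first (length − 28) days.
Jan: 31 days, starts Mon → 5 of Mon, Tue, Wed
Feb: 28 days, starts Thu → 5 of (none)
Mar: 31 days, starts Thu → 5 of Thu, Fri, Sat ✓
Apr: 30 days, starts Sun → 5 of Sun, Mon
May: 31 days, starts Tue → 5 of Tue, Wed, Thu
Jun: 30 days, starts Fri → 5 of Fri, Sat ✓
Jul: 31 days, starts Sun → 5 of Sun, Mon, Tue
Aug: 31 days, starts Wed → 5 of Wed, Thu, Fri ✓
Sep: 30 days, starts Sat → 5 of Sat, Sun
Oct: 31 days, starts Mon → 5 of Mon, Tue, Wed
Nov: 30 days, starts Thu → 5 of Thu, Fri ✓
Dec: 31 days, starts Sat → 5 of Sat, Sun, Mon
Months with five Fridays: Mar, Jun, Aug, Nov.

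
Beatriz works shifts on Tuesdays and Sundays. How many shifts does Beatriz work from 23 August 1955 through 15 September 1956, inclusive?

111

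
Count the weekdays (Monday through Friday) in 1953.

261 weekdays

Jan 1, 1953 is a Thursday.
From Jan 1, 1953 to Dec 31, 1953 is 365 days inclusive.
365 = 7 × 52 + 1, so there are 52 full weeks plus 1 extra day.
Each full week contributes 5 weekdays (Mon–Fri): 52 × 5 = 260.
The 1 extra day is Thu — 1 of them qualifies.
Total: 260 + 1 = 261.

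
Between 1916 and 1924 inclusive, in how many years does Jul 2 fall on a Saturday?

1

Day of week of July 2 in each year:
1916: Sun, 1917: Mon, 1918: Tue, 1919: Wed, 1920: Fri, 1921: Sat ✓, 1922: Sun, 1923: Mon, 1924: Wed
Saturdays: 1921.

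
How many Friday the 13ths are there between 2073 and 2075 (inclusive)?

6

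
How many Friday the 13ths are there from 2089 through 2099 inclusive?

20

Friday-the-13ths by year:
2089: May
2090: Jan, Oct
2091: Apr, Jul
2092: Jun
2093: Feb, Mar, Nov
2094: Aug
2095: May
2096: Jan, Apr, Jul
2097: Sep, Dec
2098: Jun
2099: Feb, Mar, Nov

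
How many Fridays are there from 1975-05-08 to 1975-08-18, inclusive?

1975-05-08 is a Thursday.
That's 103 days from start to end, counting both.
103 = 7 × 14 + 5, so there are 14 full weeks plus 5 extra days.
Each full week contributes one Friday: 14 so far.
The 5 extra days are Thursday, Friday, Saturday, Sunday, Monday — 1 of them qualifies.
Total: 14 + 1 = 15.

15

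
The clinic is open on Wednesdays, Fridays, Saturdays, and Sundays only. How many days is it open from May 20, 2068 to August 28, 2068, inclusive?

57

May 20, 2068 is a Sunday.
That's 101 days from start to end, counting both.
101 = 7 × 14 + 3, so there are 14 full weeks plus 3 extra days.
Each full week contributes 4 days from the set (Wed, Fri, Sat, Sun): 14 × 4 = 56.
The 3 extra days are Sun, Mon, Tue — 1 of them qualifies.
Total: 56 + 1 = 57.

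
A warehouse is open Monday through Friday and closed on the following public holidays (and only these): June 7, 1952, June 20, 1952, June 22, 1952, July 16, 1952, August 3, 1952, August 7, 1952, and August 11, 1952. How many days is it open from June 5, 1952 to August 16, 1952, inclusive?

June 5, 1952 is a Thursday.
That's 73 days from start to end, counting both.
73 = 7 × 10 + 3, so there are 10 full weeks plus 3 extra days.
Each full week contributes 5 weekdays (Mon–Fri): 10 × 5 = 50.
The 3 extra days are Thu, Fri, Sat — 2 of them qualify.
Total: 50 + 2 = 52.
Holidays: June 7, 1952 (Sat); June 20, 1952 (Fri); June 22, 1952 (Sun); July 16, 1952 (Wed); August 3, 1952 (Sun); August 7, 1952 (Thu); August 11, 1952 (Mon).
4 of the 7 holidays fall on weekdays; the rest are weekends and were already excluded.
Business days: 52 − 4 = 48.

48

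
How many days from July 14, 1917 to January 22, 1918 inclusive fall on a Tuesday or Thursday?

July 14, 1917 is a Saturday.
That's 193 days from start to end, counting both.
193 = 7 × 27 + 4, so there are 27 full weeks plus 4 extra days.
Each full week contributes 2 days from the set (Tue, Thu): 27 × 2 = 54.
The 4 extra days are Saturday, Sunday, Monday, Tuesday — 1 of them qualifies.
Total: 54 + 1 = 55.

55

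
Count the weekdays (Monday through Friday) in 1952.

262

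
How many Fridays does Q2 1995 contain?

13

1995-04-01 is a Saturday.
That's 91 days from start to end, counting both.
91 = 7 × 13, so the span is exactly 13 full weeks.
Each full week contributes one Friday: 13 so far.
Total: 13.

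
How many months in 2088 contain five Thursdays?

A month has five Thursdays exactly when Thursday falls within its first (length − 28) days.
Jan: 31 days, starts Thu → 5 of Thu, Fri, Sat ✓
Feb: 29 days, starts Sun → 5 of Sun
Mar: 31 days, starts Mon → 5 of Mon, Tue, Wed
Apr: 30 days, starts Thu → 5 of Thu, Fri ✓
May: 31 days, starts Sat → 5 of Sat, Sun, Mon
Jun: 30 days, starts Tue → 5 of Tue, Wed
Jul: 31 days, starts Thu → 5 of Thu, Fri, Sat ✓
Aug: 31 days, starts Sun → 5 of Sun, Mon, Tue
Sep: 30 days, starts Wed → 5 of Wed, Thu ✓
Oct: 31 days, starts Fri → 5 of Fri, Sat, Sun
Nov: 30 days, starts Mon → 5 of Mon, Tue
Dec: 31 days, starts Wed → 5 of Wed, Thu, Fri ✓
Months with five Thursdays: Jan, Apr, Jul, Sep, Dec.

5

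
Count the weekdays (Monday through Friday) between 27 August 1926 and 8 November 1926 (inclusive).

27 August 1926 is a Friday.
That's 74 days from start to end, counting both.
74 = 7 × 10 + 4, so there are 10 full weeks plus 4 extra days.
Each full week contributes 5 weekdays (Mon–Fri): 10 × 5 = 50.
The 4 extra days are Friday, Saturday, Sunday, Monday — 2 of them qualify.
Total: 50 + 2 = 52.

52 weekdays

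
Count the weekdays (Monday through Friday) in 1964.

262

January 1, 1964 is a Wednesday.
The range spans 366 days (inclusive of both endpoints).
366 = 7 × 52 + 2, so there are 52 full weeks plus 2 extra days.
Each full week contributes 5 weekdays (Mon–Fri): 52 × 5 = 260.
The 2 extra days are Wednesday, Thursday — 2 of them qualify.
Total: 260 + 2 = 262.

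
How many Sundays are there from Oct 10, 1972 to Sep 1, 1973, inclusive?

46

Oct 10, 1972 is a Tuesday.
That's 327 days from start to end, counting both.
327 = 7 × 46 + 5, so there are 46 full weeks plus 5 extra days.
Each full week contributes one Sunday: 46 so far.
The 5 extra days are Tue, Wed, Thu, Fri, Sat — none qualify.
Total: 46 + 0 = 46.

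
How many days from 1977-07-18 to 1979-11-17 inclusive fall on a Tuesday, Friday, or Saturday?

366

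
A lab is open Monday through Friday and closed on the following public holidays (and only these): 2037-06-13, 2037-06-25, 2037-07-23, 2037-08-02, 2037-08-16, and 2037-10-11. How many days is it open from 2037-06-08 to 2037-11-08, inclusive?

2037-06-08 is a Monday.
From 2037-06-08 to 2037-11-08 is 154 days inclusive.
154 = 7 × 22, so the span is exactly 22 full weeks.
Each full week contributes 5 weekdays (Mon–Fri): 22 × 5 = 110.
Total: 110.
Holidays: 2037-06-13 (Sat); 2037-06-25 (Thu); 2037-07-23 (Thu); 2037-08-02 (Sun); 2037-08-16 (Sun); 2037-10-11 (Sun).
2 of the 6 holidays fall on weekdays; the rest are weekends and were already excluded.
Business days: 110 − 2 = 108.

108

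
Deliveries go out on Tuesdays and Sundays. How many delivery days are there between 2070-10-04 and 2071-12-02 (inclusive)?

2070-10-04 is a Saturday.
That's 425 days from start to end, counting both.
425 = 7 × 60 + 5, so there are 60 full weeks plus 5 extra days.
Each full week contributes 2 days from the set (Tue, Sun): 60 × 2 = 120.
The 5 extra days are Sat, Sun, Mon, Tue, Wed — 2 of them qualify.
Total: 120 + 2 = 122.

122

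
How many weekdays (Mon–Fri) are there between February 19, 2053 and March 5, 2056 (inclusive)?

793 weekdays

February 19, 2053 is a Wednesday.
That's 1111 days from start to end, counting both.
1111 = 7 × 158 + 5, so there are 158 full weeks plus 5 extra days.
Each full week contributes 5 weekdays (Mon–Fri): 158 × 5 = 790.
The 5 extra days are Wednesday, Thursday, Friday, Saturday, Sunday — 3 of them qualify.
Total: 790 + 3 = 793.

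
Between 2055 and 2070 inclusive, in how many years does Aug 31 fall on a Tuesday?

Day of week of August 31 in each year:
2055: Tue ✓, 2056: Thu, 2057: Fri, 2058: Sat, 2059: Sun, 2060: Tue ✓, 2061: Wed, 2062: Thu, 2063: Fri, 2064: Sun, 2065: Mon, 2066: Tue ✓, 2067: Wed, 2068: Fri, 2069: Sat, 2070: Sun
Tuesdays: 2055, 2060, 2066.

3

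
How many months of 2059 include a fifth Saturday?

4

A month has five Saturdays exactly when Saturday falls within its first (length − 28) days.
Jan: 31 days, starts Wed → 5 of Wed, Thu, Fri
Feb: 28 days, starts Sat → 5 of (none)
Mar: 31 days, starts Sat → 5 of Sat, Sun, Mon ✓
Apr: 30 days, starts Tue → 5 of Tue, Wed
May: 31 days, starts Thu → 5 of Thu, Fri, Sat ✓
Jun: 30 days, starts Sun → 5 of Sun, Mon
Jul: 31 days, starts Tue → 5 of Tue, Wed, Thu
Aug: 31 days, starts Fri → 5 of Fri, Sat, Sun ✓
Sep: 30 days, starts Mon → 5 of Mon, Tue
Oct: 31 days, starts Wed → 5 of Wed, Thu, Fri
Nov: 30 days, starts Sat → 5 of Sat, Sun ✓
Dec: 31 days, starts Mon → 5 of Mon, Tue, Wed
Months with five Saturdays: Mar, May, Aug, Nov.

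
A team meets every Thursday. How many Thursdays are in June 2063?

4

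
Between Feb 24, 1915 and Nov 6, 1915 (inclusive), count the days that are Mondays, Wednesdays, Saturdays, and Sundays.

146

Feb 24, 1915 is a Wednesday.
That's 256 days from start to end, counting both.
256 = 7 × 36 + 4, so there are 36 full weeks plus 4 extra days.
Each full week contributes 4 days from the set (Mon, Wed, Sat, Sun): 36 × 4 = 144.
The 4 extra days are Wed, Thu, Fri, Sat — 2 of them qualify.
Total: 144 + 2 = 146.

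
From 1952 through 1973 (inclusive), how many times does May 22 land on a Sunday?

Day of week of May 22 in each year:
1952: Thu, 1953: Fri, 1954: Sat, 1955: Sun ✓, 1956: Tue, 1957: Wed, 1958: Thu, 1959: Fri, 1960: Sun ✓, 1961: Mon, 1962: Tue, 1963: Wed, 1964: Fri, 1965: Sat, 1966: Sun ✓, 1967: Mon, 1968: Wed, 1969: Thu, 1970: Fri, 1971: Sat, 1972: Mon, 1973: Tue
Sundays: 1955, 1960, 1966.

3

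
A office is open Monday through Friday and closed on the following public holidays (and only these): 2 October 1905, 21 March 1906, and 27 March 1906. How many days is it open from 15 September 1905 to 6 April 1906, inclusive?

15 September 1905 is a Friday.
That's 204 days from start to end, counting both.
204 = 7 × 29 + 1, so there are 29 full weeks plus 1 extra day.
Each full week contributes 5 weekdays (Mon–Fri): 29 × 5 = 145.
The 1 extra day is Friday — 1 of them qualifies.
Total: 145 + 1 = 146.
Holidays: 2 October 1905 (Mon); 21 March 1906 (Wed); 27 March 1906 (Tue).
All 3 holidays fall on weekdays, so subtract 3.
Business days: 146 − 3 = 143.

143 business days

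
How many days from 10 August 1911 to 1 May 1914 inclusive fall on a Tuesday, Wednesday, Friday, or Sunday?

569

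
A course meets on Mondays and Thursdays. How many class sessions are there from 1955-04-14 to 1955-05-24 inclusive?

1955-04-14 is a Thursday.
The range spans 41 days (inclusive of both endpoints).
41 = 7 × 5 + 6, so there are 5 full weeks plus 6 extra days.
Each full week contributes 2 days from the set (Mon, Thu): 5 × 2 = 10.
The 6 extra days are Thursday, Friday, Saturday, Sunday, Monday, Tuesday — 2 of them qualify.
Total: 10 + 2 = 12.

12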